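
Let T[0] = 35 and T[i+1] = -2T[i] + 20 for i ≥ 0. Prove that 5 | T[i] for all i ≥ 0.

Base case: T[0] = 35 = 5·7, so 5 | T[0].
Assume 5 | T[r], so T[r] = 5t for some integer t.
Then T[r+1] = -2T[r] + 20 = -2·(5t) + 20 = 5(-2t + 4), so 5 | T[r+1].
So the property holds for r+1, and by induction 5 | T[i] for all i ≥ 0.

5 | T[i]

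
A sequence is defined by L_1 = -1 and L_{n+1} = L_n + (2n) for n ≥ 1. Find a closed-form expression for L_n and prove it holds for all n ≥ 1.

Claim: L_n = n^2 − n − 1.

Base case: L_1 = -1, and 1^2 − 1 − 1 = -1.
Assume L_j = j^2 − j − 1.
Then L_{j+1} = L_j + (2j) = (j^2 − j − 1) + (2j) = j^2 + j − 1,
and (j+1)^2 − (j+1) − 1 = j^2 + j − 1.
Hence L_n = n^2 − n − 1 for every n ≥ 1, by induction.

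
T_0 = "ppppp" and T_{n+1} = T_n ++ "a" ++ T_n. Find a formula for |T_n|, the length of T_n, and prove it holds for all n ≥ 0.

Claim: |T_n| = 6·2^n − 1.

Base case: |T_0| = 5, and 6·2^0 − 1 = 5.
Assume |T_k| = 6·2^k − 1.
Then |T_{k+1}| = |T_k| + 1 + |T_k| = 2|T_k| + 1 = 2(6·2^k − 1) + 1 = 6·2^{k+1} − 2 + 1 = 6·2^{k+1} − 1.
So the formula holds for k+1, and by induction |T_n| = 6·2^n − 1 for all n ≥ 0.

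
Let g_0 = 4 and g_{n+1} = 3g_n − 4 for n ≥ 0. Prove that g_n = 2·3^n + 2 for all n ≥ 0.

Base case: g_0 = 4, and 2·3^0 + 2 = 2 + 2 = 4.
Assume g_j = 2·3^j + 2 for some j ≥ 0.
Then g_{j+1} = 3g_j − 4 = 3·(2·3^j + 2) − 4 = 6·3^j + 6 − 4 = 2·3^{j+1} + 2.
So the formula holds for j+1, and by induction g_n = 2·3^n + 2 for all n ≥ 0.

g_n = 2·3^n + 2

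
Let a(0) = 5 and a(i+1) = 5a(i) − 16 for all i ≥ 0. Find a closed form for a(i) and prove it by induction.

Claim: a(i) = 5^i + 4.

Base case: a(0) = 5, and 5^0 + 4 = 1 + 4 = 5.
Assume a(k) = 5^k + 4 for some k ≥ 0.
Then a(k+1) = 5a(k) − 16 = 5·(5^k + 4) − 16 = 5^{k+1} + 20 − 16 = 5^{k+1} + 4.
Hence a(i) = 5^i + 4 for every i ≥ 0, by induction.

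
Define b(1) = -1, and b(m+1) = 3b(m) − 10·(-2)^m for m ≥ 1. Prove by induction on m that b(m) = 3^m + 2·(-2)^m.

Base case: b(1) = -1, and 3^1 + 2·(-2)^1 = 3 − 4 = -1.
Assume b(j) = 3^j + 2·(-2)^j for some j ≥ 1.
Then b(j+1) = 3b(j) − 10·(-2)^j = 3·(3^j + 2·(-2)^j) − 10·(-2)^j = 3^{j+1} + 6·(-2)^j − 10·(-2)^j = 3^{j+1} − 4·(-2)^j = 3^{j+1} + 2·(-2)^{j+1}.
So the formula holds for j+1, and by induction b(m) = 3^m + 2·(-2)^m for all m ≥ 1.

b(m) = 3^m + 2·(-2)^m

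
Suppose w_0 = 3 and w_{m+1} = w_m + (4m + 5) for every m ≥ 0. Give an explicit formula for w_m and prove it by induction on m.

Claim: w_m = 2m^2 + 3m + 3.

Base case: w_0 = 3, and 2·0^2 + 3·0 + 3 = 3.
Assume w_k = 2k^2 + 3k + 3.
Then w_{k+1} = w_k + (4k + 5) = (2k^2 + 3k + 3) + (4k + 5) = 2k^2 + 7k + 8,
and 2·(k+1)^2 + 3·(k+1) + 3 = 2k^2 + 7k + 8.
Hence w_m = 2m^2 + 3m + 3 for every m ≥ 0, by induction.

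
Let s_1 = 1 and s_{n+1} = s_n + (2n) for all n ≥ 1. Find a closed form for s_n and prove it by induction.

Claim: s_n = n^2 − n + 1.

Base case: s_1 = 1, and 1^2 − 1 + 1 = 1.
Assume s_r = r^2 − r + 1.
Then s_{r+1} = s_r + (2r) = (r^2 − r + 1) + (2r) = r^2 + r + 1,
and (r+1)^2 − (r+1) + 1 = r^2 + r + 1.
By induction, s_n = n^2 − n + 1 for all n ≥ 1.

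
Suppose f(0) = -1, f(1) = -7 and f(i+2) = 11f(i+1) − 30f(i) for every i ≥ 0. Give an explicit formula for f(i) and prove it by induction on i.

Claim: f(i) = 5^i − 2·6^i.

Base cases: f(0) = -1 and 5^0 − 2·6^0 = -1; f(1) = -7 and 5^1 − 2·6^1 = -7.
Assume f(j) = 5^j − 2·6^j for all 0 ≤ j ≤ k, where k ≥ 1.
Then f(k+1) = 11f(k) − 30f(k−1) = 11·(5^k − 2·6^k) − 30·(5^{k−1} − 2·6^{k−1}) = (11·5 − 30)5^{k−1} − 2·(11·6 − 30)6^{k−1} = 25·5^{k−1} − 72·6^{k−1} = 5^{k+1} − 2·6^{k+1}.
Hence f(i) = 5^i − 2·6^i for every i ≥ 0, by strong induction.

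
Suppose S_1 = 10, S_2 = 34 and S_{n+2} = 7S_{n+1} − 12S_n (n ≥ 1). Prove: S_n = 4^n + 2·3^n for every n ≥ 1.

Base cases: S_1 = 10 and 4^1 + 2·3^1 = 10; S_2 = 34 and 4^2 + 2·3^2 = 34.
Assume S_i = 4^i + 2·3^i for all 1 ≤ i ≤ j, where j ≥ 2.
Then S_{j+1} = 7S_j − 12S_{j−1} = 7·(4^j + 2·3^j) − 12·(4^{j−1} + 2·3^{j−1}) = (7·4 − 12)4^{j−1} + 2·(7·3 − 12)3^{j−1} = 16·4^{j−1} + 18·3^{j−1} = 4^{j+1} + 2·3^{j+1}.
Hence S_n = 4^n + 2·3^n for every n ≥ 1, by strong induction.

S_n = 4^n + 2·3^n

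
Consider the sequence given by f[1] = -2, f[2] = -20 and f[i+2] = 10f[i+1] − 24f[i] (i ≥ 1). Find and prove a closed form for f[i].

Claim: f[i] = 4^i − 6^i.

Base cases: f[1] = -2 and 4^1 − 6^1 = -2; f[2] = -20 and 4^2 − 6^2 = -20.
Assume f[j] = 4^j − 6^j for all 1 ≤ j ≤ k, where k ≥ 2.
Then f[k+1] = 10f[k] − 24f[k−1] = 10·(4^k − 6^k) − 24·(4^{k−1} − 6^{k−1}) = (10·4 − 24)4^{k−1} − (10·6 − 24)6^{k−1} = 16·4^{k−1} − 36·6^{k−1} = 4^{k+1} − 6^{k+1}.
This completes the inductive step, so f[i] = 4^i − 6^i for all i ≥ 1.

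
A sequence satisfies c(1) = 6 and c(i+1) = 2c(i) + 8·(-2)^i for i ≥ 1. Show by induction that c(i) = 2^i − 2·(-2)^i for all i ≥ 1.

Base case: c(1) = 6, and 2^1 − 2·(-2)^1 = 2 + 4 = 6.
Assume c(r) = 2^r − 2·(-2)^r for some r ≥ 1.
Then c(r+1) = 2c(r) + 8·(-2)^r = 2·(2^r − 2·(-2)^r) + 8·(-2)^r = 2^{r+1} − 4·(-2)^r + 8·(-2)^r = 2^{r+1} + 4·(-2)^r = 2^{r+1} − 2·(-2)^{r+1}.
Hence c(i) = 2^i − 2·(-2)^i for every i ≥ 1, by induction.

c(i) = 2^i − 2·(-2)^i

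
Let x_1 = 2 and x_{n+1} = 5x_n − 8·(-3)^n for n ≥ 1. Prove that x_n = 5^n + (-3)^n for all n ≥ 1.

Base case: x_1 = 2, and 5^1 + (-3)^1 = 5 − 3 = 2.
Assume x_m = 5^m + (-3)^m for some m ≥ 1.
Then x_{m+1} = 5x_m − 8·(-3)^m = 5·(5^m + (-3)^m) − 8·(-3)^m = 5^{m+1} + 5·(-3)^m − 8·(-3)^m = 5^{m+1} − 3·(-3)^m = 5^{m+1} + (-3)^{m+1}.
This completes the inductive step, so x_n = 5^n + (-3)^n for all n ≥ 1.

x_n = 5^n + (-3)^n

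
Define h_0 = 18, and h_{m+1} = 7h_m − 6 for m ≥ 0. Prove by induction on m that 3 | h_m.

Base case: h_0 = 18 = 3·6, so 3 | h_0.
Assume 3 | h_j, so h_j = 3t for some integer t.
Then h_{j+1} = 7h_j − 6 = 7·(3t) − 6 = 3(7t − 2), so 3 | h_{j+1}.
By induction, 3 | h_m for all m ≥ 0.

3 | h_m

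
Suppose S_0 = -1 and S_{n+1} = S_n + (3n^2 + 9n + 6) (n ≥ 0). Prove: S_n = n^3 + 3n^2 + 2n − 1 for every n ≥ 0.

Base case: S_0 = -1, and 0^3 + 3·0^2 + 2·0 − 1 = -1.
Assume S_j = j^3 + 3j^2 + 2j − 1.
Then S_{j+1} = S_j + (3j^2 + 9j + 6) = (j^3 + 3j^2 + 2j − 1) + (3j^2 + 9j + 6) = j^3 + 6j^2 + 11j + 5,
and (j+1)^3 + 3·(j+1)^2 + 2·(j+1) − 1 = j^3 + 6j^2 + 11j + 5.
Hence S_n = n^3 + 3n^2 + 2n − 1 for every n ≥ 0, by induction.

S_n = n^3 + 3n^2 + 2n − 1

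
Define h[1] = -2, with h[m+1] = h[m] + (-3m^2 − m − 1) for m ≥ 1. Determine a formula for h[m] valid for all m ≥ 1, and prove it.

Claim: h[m] = -m^3 + m^2 − m − 1.

Base case: h[1] = -2, and -1^3 + 1^2 − 1 − 1 = -2.
Assume h[r] = -r^3 + r^2 − r − 1.
Then h[r+1] = h[r] + (-3r^2 − r − 1) = (-r^3 + r^2 − r − 1) + (-3r^2 − r − 1) = -r^3 − 2r^2 − 2r − 2,
and -(r+1)^3 + (r+1)^2 − (r+1) − 1 = -r^3 − 2r^2 − 2r − 2.
By induction, h[m] = -m^3 + m^2 − m − 1 for all m ≥ 1.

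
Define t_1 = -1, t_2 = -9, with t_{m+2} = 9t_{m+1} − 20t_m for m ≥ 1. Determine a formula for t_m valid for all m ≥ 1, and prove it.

Claim: t_m = -5^m + 4^m.

Base cases: t_1 = -1 and -5^1 + 4^1 = -1; t_2 = -9 and -5^2 + 4^2 = -9.
Assume t_j = -5^j + 4^j for all 1 ≤ j ≤ r, where r ≥ 2.
Then t_{r+1} = 9t_r − 20t_{r−1} = 9·(-5^r + 4^r) − 20·(-5^{r−1} + 4^{r−1}) = -(9·5 − 20)5^{r−1} + (9·4 − 20)4^{r−1} = -25·5^{r−1} + 16·4^{r−1} = -5^{r+1} + 4^{r+1}.
Hence t_m = -5^m + 4^m for every m ≥ 1, by strong induction.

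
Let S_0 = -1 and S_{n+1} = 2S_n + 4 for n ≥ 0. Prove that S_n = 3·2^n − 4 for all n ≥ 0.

Base case: S_0 = -1, and 3·2^0 − 4 = 3 − 4 = -1.
Assume S_j = 3·2^j − 4 for some j ≥ 0.
Then S_{j+1} = 2S_j + 4 = 2·(3·2^j − 4) + 4 = 6·2^j − 8 + 4 = 3·2^{j+1} − 4.
This completes the inductive step, so S_n = 3·2^n − 4 for all n ≥ 0.

S_n = 3·2^n − 4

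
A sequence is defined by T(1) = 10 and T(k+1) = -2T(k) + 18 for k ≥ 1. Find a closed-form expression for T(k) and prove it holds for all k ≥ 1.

Claim: T(k) = -2·(-2)^k + 6.

Base case: T(1) = 10, and -2·(-2)^1 + 6 = 4 + 6 = 10.
Assume T(m) = -2·(-2)^m + 6 for some m ≥ 1.
Then T(m+1) = -2T(m) + 18 = -2·(-2·(-2)^m + 6) + 18 = 4·(-2)^m − 12 + 18 = -2·(-2)^{m+1} + 6.
So the formula holds for m+1, and by induction T(k) = -2·(-2)^k + 6 for all k ≥ 1.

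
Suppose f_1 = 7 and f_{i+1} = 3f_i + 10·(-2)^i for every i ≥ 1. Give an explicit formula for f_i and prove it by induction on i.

Claim: f_i = 3^i − 2·(-2)^i.

Base case: f_1 = 7, and 3^1 − 2·(-2)^1 = 3 + 4 = 7.
Assume f_r = 3^r − 2·(-2)^r for some r ≥ 1.
Then f_{r+1} = 3f_r + 10·(-2)^r = 3·(3^r − 2·(-2)^r) + 10·(-2)^r = 3^{r+1} − 6·(-2)^r + 10·(-2)^r = 3^{r+1} + 4·(-2)^r = 3^{r+1} − 2·(-2)^{r+1}.
So the formula holds for r+1, and by induction f_i = 3^i − 2·(-2)^i for all i ≥ 1.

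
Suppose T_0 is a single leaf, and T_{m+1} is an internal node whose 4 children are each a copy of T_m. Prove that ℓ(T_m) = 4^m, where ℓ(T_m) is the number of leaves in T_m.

Base case: ℓ(T_0) = 1, and 4^0 = 1.
Assume ℓ(T_r) = 4^r.
Then ℓ(T_{r+1}) = 4·ℓ(T_r) = 4·4^r = 4^{r+1}.
By induction, ℓ(T_m) = 4^m for all m ≥ 0.

ℓ(T_m) = 4^m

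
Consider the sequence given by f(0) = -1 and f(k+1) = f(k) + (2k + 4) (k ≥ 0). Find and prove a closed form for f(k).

Claim: f(k) = k^2 + 3k − 1.

Base case: f(0) = -1, and 0^2 + 3·0 − 1 = -1.
Assume f(m) = m^2 + 3m − 1.
Then f(m+1) = f(m) + (2m + 4) = (m^2 + 3m − 1) + (2m + 4) = m^2 + 5m + 3,
and (m+1)^2 + 3·(m+1) − 1 = m^2 + 5m + 3.
By induction, f(k) = k^2 + 3k − 1 for all k ≥ 0.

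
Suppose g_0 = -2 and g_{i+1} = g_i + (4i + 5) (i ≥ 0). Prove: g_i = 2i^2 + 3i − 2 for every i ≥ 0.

Base case: g_0 = -2, and 2·0^2 + 3·0 − 2 = -2.
Assume g_j = 2j^2 + 3j − 2.
Then g_{j+1} = g_j + (4j + 5) = (2j^2 + 3j − 2) + (4j + 5) = 2j^2 + 7j + 3,
and 2·(j+1)^2 + 3·(j+1) − 2 = 2j^2 + 7j + 3.
By induction, g_i = 2i^2 + 3i − 2 for all i ≥ 0.

g_i = 2i^2 + 3i − 2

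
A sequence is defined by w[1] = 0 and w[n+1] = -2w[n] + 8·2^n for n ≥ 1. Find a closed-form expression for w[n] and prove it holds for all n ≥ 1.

Claim: w[n] = 2·(-2)^n + 2·2^n.

Base case: w[1] = 0, and 2·(-2)^1 + 2·2^1 = -4 + 4 = 0.
Assume w[m] = 2·(-2)^m + 2·2^m for some m ≥ 1.
Then w[m+1] = -2w[m] + 8·2^m = -2·(2·(-2)^m + 2·2^m) + 8·2^m = 2·(-2)^{m+1} − 4·2^m + 8·2^m = 2·(-2)^{m+1} + 4·2^m = 2·(-2)^{m+1} + 2·2^{m+1}.
So the formula holds for m+1, and by induction w[n] = 2·(-2)^n + 2·2^n for all n ≥ 1.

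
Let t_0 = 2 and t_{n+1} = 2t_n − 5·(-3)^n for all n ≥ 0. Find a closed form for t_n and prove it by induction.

Claim: t_n = 2^n + (-3)^n.

Base case: t_0 = 2, and 2^0 + (-3)^0 = 1 + 1 = 2.
Assume t_j = 2^j + (-3)^j for some j ≥ 0.
Then t_{j+1} = 2t_j − 5·(-3)^j = 2·(2^j + (-3)^j) − 5·(-3)^j = 2^{j+1} + 2·(-3)^j − 5·(-3)^j = 2^{j+1} − 3·(-3)^j = 2^{j+1} + (-3)^{j+1}.
So the formula holds for j+1, and by induction t_n = 2^n + (-3)^n for all n ≥ 0.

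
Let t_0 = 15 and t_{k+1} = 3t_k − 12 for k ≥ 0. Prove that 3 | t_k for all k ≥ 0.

Base case: t_0 = 15 = 3·5, so 3 | t_0.
Assume 3 | t_j, so t_j = 3s for some integer s.
Then t_{j+1} = 3t_j − 12 = 3·(3s) − 12 = 3(3s − 4), so 3 | t_{j+1}.
So the property holds for j+1, and by induction 3 | t_k for all k ≥ 0.

3 | t_k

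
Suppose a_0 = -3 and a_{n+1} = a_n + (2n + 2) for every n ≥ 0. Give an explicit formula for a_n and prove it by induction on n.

Claim: a_n = n^2 + n − 3.

Base case: a_0 = -3, and 0^2 + 0 − 3 = -3.
Assume a_j = j^2 + j − 3.
Then a_{j+1} = a_j + (2j + 2) = (j^2 + j − 3) + (2j + 2) = j^2 + 3j − 1,
and (j+1)^2 + (j+1) − 3 = j^2 + 3j − 1.
This completes the inductive step, so a_n = n^2 + n − 3 for all n ≥ 0.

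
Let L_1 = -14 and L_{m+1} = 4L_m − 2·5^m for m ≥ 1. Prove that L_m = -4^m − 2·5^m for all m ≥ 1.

Base case: L_1 = -14, and -4^1 − 2·5^1 = -4 − 10 = -14.
Assume L_j = -4^j − 2·5^j for some j ≥ 1.
Then L_{j+1} = 4L_j − 2·5^j = 4·(-4^j − 2·5^j) − 2·5^j = -4^{j+1} − 8·5^j − 2·5^j = -4^{j+1} − 10·5^j = -4^{j+1} − 2·5^{j+1}.
By induction, L_m = -4^m − 2·5^m for all m ≥ 1.

L_m = -4^m − 2·5^m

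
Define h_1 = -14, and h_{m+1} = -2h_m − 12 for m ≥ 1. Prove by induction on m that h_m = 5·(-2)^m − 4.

Base case: h_1 = -14, and 5·(-2)^1 − 4 = -10 − 4 = -14.
Assume h_j = 5·(-2)^j − 4 for some j ≥ 1.
Then h_{j+1} = -2h_j − 12 = -2·(5·(-2)^j − 4) − 12 = -10·(-2)^j + 8 − 12 = 5·(-2)^{j+1} − 4.
Hence h_m = 5·(-2)^m − 4 for every m ≥ 1, by induction.

h_m = 5·(-2)^m − 4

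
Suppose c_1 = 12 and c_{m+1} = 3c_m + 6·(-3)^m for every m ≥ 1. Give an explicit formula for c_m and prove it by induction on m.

Claim: c_m = 3·3^m − (-3)^m.

Base case: c_1 = 12, and 3·3^1 − (-3)^1 = 9 + 3 = 12.
Assume c_r = 3·3^r − (-3)^r for some r ≥ 1.
Then c_{r+1} = 3c_r + 6·(-3)^r = 3·(3·3^r − (-3)^r) + 6·(-3)^r = 3·3^{r+1} − 3·(-3)^r + 6·(-3)^r = 3·3^{r+1} + 3·(-3)^r = 3·3^{r+1} − (-3)^{r+1}.
So the formula holds for r+1, and by induction c_m = 3·3^m − (-3)^m for all m ≥ 1.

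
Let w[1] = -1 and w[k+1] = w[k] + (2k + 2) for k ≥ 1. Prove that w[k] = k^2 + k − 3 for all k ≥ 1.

Base case: w[1] = -1, and 1^2 + 1 − 3 = -1.
Assume w[r] = r^2 + r − 3.
Then w[r+1] = w[r] + (2r + 2) = (r^2 + r − 3) + (2r + 2) = r^2 + 3r − 1,
and (r+1)^2 + (r+1) − 3 = r^2 + 3r − 1.
This completes the inductive step, so w[k] = k^2 + k − 3 for all k ≥ 1.

w[k] = k^2 + k − 3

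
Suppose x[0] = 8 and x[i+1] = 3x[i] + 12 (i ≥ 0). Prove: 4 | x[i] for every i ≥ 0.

Base case: x[0] = 8 = 4·2, so 4 | x[0].
Assume 4 | x[k], so x[k] = 4t for some integer t.
Then x[k+1] = 3x[k] + 12 = 3·(4t) + 12 = 4(3t + 3), so 4 | x[k+1].
So the property holds for k+1, and by induction 4 | x[i] for all i ≥ 0.

4 | x[i]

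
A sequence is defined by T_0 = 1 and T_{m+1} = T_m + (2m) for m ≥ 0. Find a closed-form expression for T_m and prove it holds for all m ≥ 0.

Claim: T_m = m^2 − m + 1.

Base case: T_0 = 1, and 0^2 − 0 + 1 = 1.
Assume T_r = r^2 − r + 1.
Then T_{r+1} = T_r + (2r) = (r^2 − r + 1) + (2r) = r^2 + r + 1,
and (r+1)^2 − (r+1) + 1 = r^2 + r + 1.
By induction, T_m = m^2 − m + 1 for all m ≥ 0.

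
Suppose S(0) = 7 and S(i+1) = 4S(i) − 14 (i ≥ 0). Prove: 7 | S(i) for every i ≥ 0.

Base case: S(0) = 7 = 7·1, so 7 | S(0).
Assume 7 | S(m), so S(m) = 7t for some integer t.
Then S(m+1) = 4S(m) − 14 = 4·(7t) − 14 = 7(4t − 2), so 7 | S(m+1).
So the property holds for m+1, and by induction 7 | S(i) for all i ≥ 0.

7 | S(i)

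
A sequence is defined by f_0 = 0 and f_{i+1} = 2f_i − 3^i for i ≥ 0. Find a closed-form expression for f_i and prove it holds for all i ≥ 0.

Claim: f_i = 2^i − 3^i.

Base case: f_0 = 0, and 2^0 − 3^0 = 1 − 1 = 0.
Assume f_r = 2^r − 3^r for some r ≥ 0.
Then f_{r+1} = 2f_r − 3^r = 2·(2^r − 3^r) − 3^r = 2^{r+1} − 2·3^r − 3^r = 2^{r+1} − 3·3^r = 2^{r+1} − 3^{r+1}.
By induction, f_i = 2^i − 3^i for all i ≥ 0.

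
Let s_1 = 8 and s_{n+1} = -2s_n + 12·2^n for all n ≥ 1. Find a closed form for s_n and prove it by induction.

Claim: s_n = -(-2)^n + 3·2^n.

Base case: s_1 = 8, and -(-2)^1 + 3·2^1 = 2 + 6 = 8.
Assume s_k = -(-2)^k + 3·2^k for some k ≥ 1.
Then s_{k+1} = -2s_k + 12·2^k = -2·(-(-2)^k + 3·2^k) + 12·2^k = -(-2)^{k+1} − 6·2^k + 12·2^k = -(-2)^{k+1} + 6·2^k = -(-2)^{k+1} + 3·2^{k+1}.
This completes the inductive step, so s_n = -(-2)^n + 3·2^n for all n ≥ 1.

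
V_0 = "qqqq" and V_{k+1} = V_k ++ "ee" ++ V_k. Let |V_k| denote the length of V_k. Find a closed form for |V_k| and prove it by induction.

Claim: |V_k| = 6·2^k − 2.

Base case: |V_0| = 4, and 6·2^0 − 2 = 4.
Assume |V_j| = 6·2^j − 2.
Then |V_{j+1}| = |V_j| + 2 + |V_j| = 2|V_j| + 2 = 2(6·2^j − 2) + 2 = 6·2^{j+1} − 4 + 2 = 6·2^{j+1} − 2.
By induction, |V_k| = 6·2^k − 2 for all k ≥ 0.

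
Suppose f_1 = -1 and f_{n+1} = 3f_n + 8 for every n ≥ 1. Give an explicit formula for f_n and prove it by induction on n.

Claim: f_n = 3^n − 4.

Base case: f_1 = -1, and 3^1 − 4 = 3 − 4 = -1.
Assume f_j = 3^j − 4 for some j ≥ 1.
Then f_{j+1} = 3f_j + 8 = 3·(3^j − 4) + 8 = 3^{j+1} − 12 + 8 = 3^{j+1} − 4.
This completes the inductive step, so f_n = 3^n − 4 for all n ≥ 1.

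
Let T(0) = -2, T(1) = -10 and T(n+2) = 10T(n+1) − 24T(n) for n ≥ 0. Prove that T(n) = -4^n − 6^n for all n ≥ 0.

Base cases: T(0) = -2 and -4^0 − 6^0 = -2; T(1) = -10 and -4^1 − 6^1 = -10.
Assume T(j) = -4^j − 6^j for all 0 ≤ j ≤ m, where m ≥ 1.
Then T(m+1) = 10T(m) − 24T(m−1) = 10·(-4^m − 6^m) − 24·(-4^{m−1} − 6^{m−1}) = -(10·4 − 24)4^{m−1} − (10·6 − 24)6^{m−1} = -16·4^{m−1} − 36·6^{m−1} = -4^{m+1} − 6^{m+1}.
By strong induction, T(n) = -4^n − 6^n for all n ≥ 0.

T(n) = -4^n − 6^n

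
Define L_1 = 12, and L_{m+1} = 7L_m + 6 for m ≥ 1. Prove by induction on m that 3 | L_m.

Base case: L_1 = 12 = 3·4, so 3 | L_1.
Assume 3 | L_r, so L_r = 3t for some integer t.
Then L_{r+1} = 7L_r + 6 = 7·(3t) + 6 = 3(7t + 2), so 3 | L_{r+1}.
So the property holds for r+1, and by induction 3 | L_m for all m ≥ 1.

3 | L_m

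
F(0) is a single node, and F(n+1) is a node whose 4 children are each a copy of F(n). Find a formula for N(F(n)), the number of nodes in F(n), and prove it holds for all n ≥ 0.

Claim: N(F(n)) = (4^{n+1} − 1)/3.

Base case: N(F(0)) = 1, and (4^{0+1} − 1)/3 = 1.
Assume N(F(j)) = (4^{j+1} − 1)/3.
Then N(F(j+1)) = 1 + 4N(F(j)) = 1 + 4·(4^{j+1} − 1)/3 = 1 + (4^{j+2} − 4)/3 = (3 + 4^{j+2} − 4)/3 = (4^{j+2} − 1)/3.
Hence N(F(n)) = (4^{n+1} − 1)/3 for every n ≥ 0, by induction.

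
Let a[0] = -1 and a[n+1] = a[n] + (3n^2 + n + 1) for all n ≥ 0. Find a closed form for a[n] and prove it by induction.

Claim: a[n] = n^3 − n^2 + n − 1.

Base case: a[0] = -1, and 0^3 − 0^2 + 0 − 1 = -1.
Assume a[m] = m^3 − m^2 + m − 1.
Then a[m+1] = a[m] + (3m^2 + m + 1) = (m^3 − m^2 + m − 1) + (3m^2 + m + 1) = m^3 + 2m^2 + 2m,
and (m+1)^3 − (m+1)^2 + (m+1) − 1 = m^3 + 2m^2 + 2m.
This completes the inductive step, so a[n] = n^3 − n^2 + n − 1 for all n ≥ 0.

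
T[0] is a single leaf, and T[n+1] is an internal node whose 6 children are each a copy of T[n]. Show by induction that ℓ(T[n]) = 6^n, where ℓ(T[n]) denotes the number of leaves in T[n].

Base case: ℓ(T[0]) = 1, and 6^0 = 1.
Assume ℓ(T[m]) = 6^m.
Then ℓ(T[m+1]) = 6·ℓ(T[m]) = 6·6^m = 6^{m+1}.
This completes the inductive step, so ℓ(T[n]) = 6^n for all n ≥ 0.

ℓ(T[n]) = 6^n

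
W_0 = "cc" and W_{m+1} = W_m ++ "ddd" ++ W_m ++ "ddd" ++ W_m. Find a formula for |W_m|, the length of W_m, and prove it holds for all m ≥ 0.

Claim: |W_m| = 5·3^m − 3.

Base case: |W_0| = 2, and 5·3^0 − 3 = 2.
Assume |W_r| = 5·3^r − 3.
Then |W_{r+1}| = 3|W_r| + 6 = 3(5·3^r − 3) + 6 = 5·3^{r+1} − 9 + 6 = 5·3^{r+1} − 3.
So the formula holds for r+1, and by induction |W_m| = 5·3^m − 3 for all m ≥ 0.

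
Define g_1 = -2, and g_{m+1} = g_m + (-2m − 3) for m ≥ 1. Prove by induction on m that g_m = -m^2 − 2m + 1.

Base case: g_1 = -2, and -1^2 − 2·1 + 1 = -2.
Assume g_r = -r^2 − 2r + 1.
Then g_{r+1} = g_r + (-2r − 3) = (-r^2 − 2r + 1) + (-2r − 3) = -r^2 − 4r − 2,
and -(r+1)^2 − 2·(r+1) + 1 = -r^2 − 4r − 2.
Hence g_m = -m^2 − 2m + 1 for every m ≥ 1, by induction.

g_m = -m^2 − 2m + 1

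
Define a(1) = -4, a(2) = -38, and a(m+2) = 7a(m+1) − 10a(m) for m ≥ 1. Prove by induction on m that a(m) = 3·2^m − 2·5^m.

Base cases: a(1) = -4 and 3·2^1 − 2·5^1 = -4; a(2) = -38 and 3·2^2 − 2·5^2 = -38.
Assume a(j) = 3·2^j − 2·5^j for all 1 ≤ j ≤ k, where k ≥ 2.
Then a(k+1) = 7a(k) − 10a(k−1) = 7·(3·2^k − 2·5^k) − 10·(3·2^{k−1} − 2·5^{k−1}) = 3·(7·2 − 10)2^{k−1} − 2·(7·5 − 10)5^{k−1} = 12·2^{k−1} − 50·5^{k−1} = 3·2^{k+1} − 2·5^{k+1}.
By strong induction, a(m) = 3·2^m − 2·5^m for all m ≥ 1.

a(m) = 3·2^m − 2·5^m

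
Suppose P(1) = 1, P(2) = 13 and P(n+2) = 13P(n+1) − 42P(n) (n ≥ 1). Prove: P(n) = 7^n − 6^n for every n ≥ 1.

Base cases: P(1) = 1 and 7^1 − 6^1 = 1; P(2) = 13 and 7^2 − 6^2 = 13.
Assume P(j) = 7^j − 6^j for all 1 ≤ j ≤ m, where m ≥ 2.
Then P(m+1) = 13P(m) − 42P(m−1) = 13·(7^m − 6^m) − 42·(7^{m−1} − 6^{m−1}) = (13·7 − 42)7^{m−1} − (13·6 − 42)6^{m−1} = 49·7^{m−1} − 36·6^{m−1} = 7^{m+1} − 6^{m+1}.
By strong induction, P(n) = 7^n − 6^n for all n ≥ 1.

P(n) = 7^n − 6^n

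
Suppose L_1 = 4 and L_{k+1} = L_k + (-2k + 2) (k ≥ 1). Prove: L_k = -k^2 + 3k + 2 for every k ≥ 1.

Base case: L_1 = 4, and -1^2 + 3·1 + 2 = 4.
Assume L_j = -j^2 + 3j + 2.
Then L_{j+1} = L_j + (-2j + 2) = (-j^2 + 3j + 2) + (-2j + 2) = -j^2 + j + 4,
and -(j+1)^2 + 3·(j+1) + 2 = -j^2 + j + 4.
By induction, L_k = -k^2 + 3k + 2 for all k ≥ 1.

L_k = -k^2 + 3k + 2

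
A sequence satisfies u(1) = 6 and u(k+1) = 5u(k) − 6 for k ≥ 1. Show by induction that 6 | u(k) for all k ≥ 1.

Base case: u(1) = 6 = 6·1, so 6 | u(1).
Assume 6 | u(r), so u(r) = 6t for some integer t.
Then u(r+1) = 5u(r) − 6 = 5·(6t) − 6 = 6(5t − 1), so 6 | u(r+1).
By induction, 6 | u(k) for all k ≥ 1.

6 | u(k)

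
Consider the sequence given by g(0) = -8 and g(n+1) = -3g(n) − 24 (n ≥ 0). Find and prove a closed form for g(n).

Claim: g(n) = -2·(-3)^n − 6.

Base case: g(0) = -8, and -2·(-3)^0 − 6 = -2 − 6 = -8.
Assume g(k) = -2·(-3)^k − 6 for some k ≥ 0.
Then g(k+1) = -3g(k) − 24 = -3·(-2·(-3)^k − 6) − 24 = 6·(-3)^k + 18 − 24 = -2·(-3)^{k+1} − 6.
Hence g(n) = -2·(-3)^n − 6 for every n ≥ 0, by induction.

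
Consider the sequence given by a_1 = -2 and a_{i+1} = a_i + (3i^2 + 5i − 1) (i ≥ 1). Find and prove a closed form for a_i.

Claim: a_i = i^3 + i^2 − 3i − 1.

Base case: a_1 = -2, and 1^3 + 1^2 − 3·1 − 1 = -2.
Assume a_k = k^3 + k^2 − 3k − 1.
Then a_{k+1} = a_k + (3k^2 + 5k − 1) = (k^3 + k^2 − 3k − 1) + (3k^2 + 5k − 1) = k^3 + 4k^2 + 2k − 2,
and (k+1)^3 + (k+1)^2 − 3·(k+1) − 1 = k^3 + 4k^2 + 2k − 2.
Hence a_i = i^3 + i^2 − 3i − 1 for every i ≥ 1, by induction.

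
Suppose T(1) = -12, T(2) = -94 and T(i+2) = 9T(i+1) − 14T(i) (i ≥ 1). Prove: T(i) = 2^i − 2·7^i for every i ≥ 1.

Base cases: T(1) = -12 and 2^1 − 2·7^1 = -12; T(2) = -94 and 2^2 − 2·7^2 = -94.
Assume T(j) = 2^j − 2·7^j for all 1 ≤ j ≤ r, where r ≥ 2.
Then T(r+1) = 9T(r) − 14T(r−1) = 9·(2^r − 2·7^r) − 14·(2^{r−1} − 2·7^{r−1}) = (9·2 − 14)2^{r−1} − 2·(9·7 − 14)7^{r−1} = 4·2^{r−1} − 98·7^{r−1} = 2^{r+1} − 2·7^{r+1}.
This completes the inductive step, so T(i) = 2^i − 2·7^i for all i ≥ 1.

T(i) = 2^i − 2·7^i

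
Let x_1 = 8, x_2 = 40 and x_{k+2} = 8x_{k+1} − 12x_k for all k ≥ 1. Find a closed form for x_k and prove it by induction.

Claim: x_k = 6^k + 2^k.

Base cases: x_1 = 8 and 6^1 + 2^1 = 8; x_2 = 40 and 6^2 + 2^2 = 40.
Assume x_j = 6^j + 2^j for all 1 ≤ j ≤ m, where m ≥ 2.
Then x_{m+1} = 8x_m − 12x_{m−1} = 8·(6^m + 2^m) − 12·(6^{m−1} + 2^{m−1}) = (8·6 − 12)6^{m−1} + (8·2 − 12)2^{m−1} = 36·6^{m−1} + 4·2^{m−1} = 6^{m+1} + 2^{m+1}.
So the formula holds for m+1, and by strong induction x_k = 6^k + 2^k for all k ≥ 1.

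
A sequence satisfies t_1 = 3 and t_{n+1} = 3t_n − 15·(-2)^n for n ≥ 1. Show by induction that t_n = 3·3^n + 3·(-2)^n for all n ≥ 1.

Base case: t_1 = 3, and 3·3^1 + 3·(-2)^1 = 9 − 6 = 3.
Assume t_j = 3·3^j + 3·(-2)^j for some j ≥ 1.
Then t_{j+1} = 3t_j − 15·(-2)^j = 3·(3·3^j + 3·(-2)^j) − 15·(-2)^j = 3·3^{j+1} + 9·(-2)^j − 15·(-2)^j = 3·3^{j+1} − 6·(-2)^j = 3·3^{j+1} + 3·(-2)^{j+1}.
Hence t_n = 3·3^n + 3·(-2)^n for every n ≥ 1, by induction.

t_n = 3·3^n + 3·(-2)^n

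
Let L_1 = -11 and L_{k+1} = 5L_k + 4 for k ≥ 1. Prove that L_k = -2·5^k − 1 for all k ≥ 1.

Base case: L_1 = -11, and -2·5^1 − 1 = -10 − 1 = -11.
Assume L_m = -2·5^m − 1 for some m ≥ 1.
Then L_{m+1} = 5L_m + 4 = 5·(-2·5^m − 1) + 4 = -10·5^m − 5 + 4 = -2·5^{m+1} − 1.
So the formula holds for m+1, and by induction L_k = -2·5^k − 1 for all k ≥ 1.

L_k = -2·5^k − 1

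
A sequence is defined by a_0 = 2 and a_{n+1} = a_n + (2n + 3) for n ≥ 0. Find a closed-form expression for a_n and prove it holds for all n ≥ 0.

Claim: a_n = n^2 + 2n + 2.

Base case: a_0 = 2, and 0^2 + 2·0 + 2 = 2.
Assume a_k = k^2 + 2k + 2.
Then a_{k+1} = a_k + (2k + 3) = (k^2 + 2k + 2) + (2k + 3) = k^2 + 4k + 5,
and (k+1)^2 + 2·(k+1) + 2 = k^2 + 4k + 5.
This completes the inductive step, so a_n = n^2 + 2n + 2 for all n ≥ 0.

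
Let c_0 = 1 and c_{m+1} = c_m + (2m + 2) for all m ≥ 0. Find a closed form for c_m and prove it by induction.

Claim: c_m = m^2 + m + 1.

Base case: c_0 = 1, and 0^2 + 0 + 1 = 1.
Assume c_k = k^2 + k + 1.
Then c_{k+1} = c_k + (2k + 2) = (k^2 + k + 1) + (2k + 2) = k^2 + 3k + 3,
and (k+1)^2 + (k+1) + 1 = k^2 + 3k + 3.
Hence c_m = m^2 + m + 1 for every m ≥ 0, by induction.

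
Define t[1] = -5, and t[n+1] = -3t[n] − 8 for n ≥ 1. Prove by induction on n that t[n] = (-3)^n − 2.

Base case: t[1] = -5, and (-3)^1 − 2 = -3 − 2 = -5.
Assume t[r] = (-3)^r − 2 for some r ≥ 1.
Then t[r+1] = -3t[r] − 8 = -3·((-3)^r − 2) − 8 = -3·(-3)^r + 6 − 8 = (-3)^{r+1} − 2.
Hence t[n] = (-3)^n − 2 for every n ≥ 1, by induction.

t[n] = (-3)^n − 2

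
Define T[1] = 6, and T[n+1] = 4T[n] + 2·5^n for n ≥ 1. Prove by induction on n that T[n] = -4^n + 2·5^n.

Base case: T[1] = 6, and -4^1 + 2·5^1 = -4 + 10 = 6.
Assume T[m] = -4^m + 2·5^m for some m ≥ 1.
Then T[m+1] = 4T[m] + 2·5^m = 4·(-4^m + 2·5^m) + 2·5^m = -4^{m+1} + 8·5^m + 2·5^m = -4^{m+1} + 10·5^m = -4^{m+1} + 2·5^{m+1}.
Hence T[n] = -4^n + 2·5^n for every n ≥ 1, by induction.

T[n] = -4^n + 2·5^n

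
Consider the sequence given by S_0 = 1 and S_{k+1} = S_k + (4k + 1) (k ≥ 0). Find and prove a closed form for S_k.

Claim: S_k = 2k^2 − k + 1.

Base case: S_0 = 1, and 2·0^2 − 0 + 1 = 1.
Assume S_j = 2j^2 − j + 1.
Then S_{j+1} = S_j + (4j + 1) = (2j^2 − j + 1) + (4j + 1) = 2j^2 + 3j + 2,
and 2·(j+1)^2 − (j+1) + 1 = 2j^2 + 3j + 2.
Hence S_k = 2k^2 − k + 1 for every k ≥ 0, by induction.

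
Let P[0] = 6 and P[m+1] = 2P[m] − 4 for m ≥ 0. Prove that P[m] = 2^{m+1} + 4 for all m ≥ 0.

Base case: P[0] = 6, and 2^{0+1} + 4 = 2 + 4 = 6.
Assume P[r] = 2^{r+1} + 4 for some r ≥ 0.
Then P[r+1] = 2P[r] − 4 = 2·(2^{r+1} + 4) − 4 = 2^{r+2} + 8 − 4 = 2^{r+2} + 4.
So the formula holds for r+1, and by induction P[m] = 2^{m+1} + 4 for all m ≥ 0.

P[m] = 2^{m+1} + 4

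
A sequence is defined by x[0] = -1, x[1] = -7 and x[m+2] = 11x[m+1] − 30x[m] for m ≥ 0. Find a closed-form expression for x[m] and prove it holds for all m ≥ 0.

Claim: x[m] = 5^m − 2·6^m.

Base cases: x[0] = -1 and 5^0 − 2·6^0 = -1; x[1] = -7 and 5^1 − 2·6^1 = -7.
Assume x[i] = 5^i − 2·6^i for all 0 ≤ i ≤ j, where j ≥ 1.
Then x[j+1] = 11x[j] − 30x[j−1] = 11·(5^j − 2·6^j) − 30·(5^{j−1} − 2·6^{j−1}) = (11·5 − 30)5^{j−1} − 2·(11·6 − 30)6^{j−1} = 25·5^{j−1} − 72·6^{j−1} = 5^{j+1} − 2·6^{j+1}.
This completes the inductive step, so x[m] = 5^m − 2·6^m for all m ≥ 0.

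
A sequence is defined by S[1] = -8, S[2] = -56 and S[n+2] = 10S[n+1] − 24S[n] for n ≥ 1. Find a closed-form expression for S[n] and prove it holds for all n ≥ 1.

Claim: S[n] = 4^n − 2·6^n.

Base cases: S[1] = -8 and 4^1 − 2·6^1 = -8; S[2] = -56 and 4^2 − 2·6^2 = -56.
Assume S[i] = 4^i − 2·6^i for all 1 ≤ i ≤ j, where j ≥ 2.
Then S[j+1] = 10S[j] − 24S[j−1] = 10·(4^j − 2·6^j) − 24·(4^{j−1} − 2·6^{j−1}) = (10·4 − 24)4^{j−1} − 2·(10·6 − 24)6^{j−1} = 16·4^{j−1} − 72·6^{j−1} = 4^{j+1} − 2·6^{j+1}.
By strong induction, S[n] = 4^n − 2·6^n for all n ≥ 1.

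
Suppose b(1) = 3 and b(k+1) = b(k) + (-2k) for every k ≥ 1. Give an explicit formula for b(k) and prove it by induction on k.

Claim: b(k) = -k^2 + k + 3.

Base case: b(1) = 3, and -1^2 + 1 + 3 = 3.
Assume b(r) = -r^2 + r + 3.
Then b(r+1) = b(r) + (-2r) = (-r^2 + r + 3) + (-2r) = -r^2 − r + 3,
and -(r+1)^2 + (r+1) + 3 = -r^2 − r + 3.
By induction, b(k) = -k^2 + k + 3 for all k ≥ 1.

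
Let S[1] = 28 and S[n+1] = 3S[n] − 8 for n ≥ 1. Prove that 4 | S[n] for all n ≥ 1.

Base case: S[1] = 28 = 4·7, so 4 | S[1].
Assume 4 | S[m], so S[m] = 4t for some integer t.
Then S[m+1] = 3S[m] − 8 = 3·(4t) − 8 = 4(3t − 2), so 4 | S[m+1].
Hence 4 | S[n] for every n ≥ 1, by induction.

4 | S[n]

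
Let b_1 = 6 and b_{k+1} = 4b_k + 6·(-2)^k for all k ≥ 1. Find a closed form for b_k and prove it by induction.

Claim: b_k = 4^k − (-2)^k.

Base case: b_1 = 6, and 4^1 − (-2)^1 = 4 + 2 = 6.
Assume b_m = 4^m − (-2)^m for some m ≥ 1.
Then b_{m+1} = 4b_m + 6·(-2)^m = 4·(4^m − (-2)^m) + 6·(-2)^m = 4^{m+1} − 4·(-2)^m + 6·(-2)^m = 4^{m+1} + 2·(-2)^m = 4^{m+1} − (-2)^{m+1}.
So the formula holds for m+1, and by induction b_k = 4^k − (-2)^k for all k ≥ 1.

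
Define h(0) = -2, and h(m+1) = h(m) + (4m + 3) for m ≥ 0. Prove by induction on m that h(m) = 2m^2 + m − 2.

Base case: h(0) = -2, and 2·0^2 + 0 − 2 = -2.
Assume h(j) = 2j^2 + j − 2.
Then h(j+1) = h(j) + (4j + 3) = (2j^2 + j − 2) + (4j + 3) = 2j^2 + 5j + 1,
and 2·(j+1)^2 + (j+1) − 2 = 2j^2 + 5j + 1.
By induction, h(m) = 2m^2 + m − 2 for all m ≥ 0.

h(m) = 2m^2 + m − 2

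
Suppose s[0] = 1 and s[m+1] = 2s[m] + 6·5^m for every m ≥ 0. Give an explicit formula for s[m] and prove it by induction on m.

Claim: s[m] = -2^m + 2·5^m.

Base case: s[0] = 1, and -2^0 + 2·5^0 = -1 + 2 = 1.
Assume s[k] = -2^k + 2·5^k for some k ≥ 0.
Then s[k+1] = 2s[k] + 6·5^k = 2·(-2^k + 2·5^k) + 6·5^k = -2^{k+1} + 4·5^k + 6·5^k = -2^{k+1} + 10·5^k = -2^{k+1} + 2·5^{k+1}.
By induction, s[m] = -2^m + 2·5^m for all m ≥ 0.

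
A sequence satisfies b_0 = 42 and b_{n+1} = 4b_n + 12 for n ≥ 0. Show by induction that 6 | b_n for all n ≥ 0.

Base case: b_0 = 42 = 6·7, so 6 | b_0.
Assume 6 | b_r, so b_r = 6t for some integer t.
Then b_{r+1} = 4b_r + 12 = 4·(6t) + 12 = 6(4t + 2), so 6 | b_{r+1}.
Hence 6 | b_n for every n ≥ 0, by induction.

6 | b_n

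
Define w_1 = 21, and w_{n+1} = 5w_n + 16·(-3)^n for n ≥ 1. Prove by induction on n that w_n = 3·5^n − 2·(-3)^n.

Base case: w_1 = 21, and 3·5^1 − 2·(-3)^1 = 15 + 6 = 21.
Assume w_k = 3·5^k − 2·(-3)^k for some k ≥ 1.
Then w_{k+1} = 5w_k + 16·(-3)^k = 5·(3·5^k − 2·(-3)^k) + 16·(-3)^k = 3·5^{k+1} − 10·(-3)^k + 16·(-3)^k = 3·5^{k+1} + 6·(-3)^k = 3·5^{k+1} − 2·(-3)^{k+1}.
This completes the inductive step, so w_n = 3·5^n − 2·(-3)^n for all n ≥ 1.

w_n = 3·5^n − 2·(-3)^n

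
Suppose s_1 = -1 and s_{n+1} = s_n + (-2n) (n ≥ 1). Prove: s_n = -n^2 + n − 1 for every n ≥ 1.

Base case: s_1 = -1, and -1^2 + 1 − 1 = -1.
Assume s_j = -j^2 + j − 1.
Then s_{j+1} = s_j + (-2j) = (-j^2 + j − 1) + (-2j) = -j^2 − j − 1,
and -(j+1)^2 + (j+1) − 1 = -j^2 − j − 1.
By induction, s_n = -n^2 + n − 1 for all n ≥ 1.

s_n = -n^2 + n − 1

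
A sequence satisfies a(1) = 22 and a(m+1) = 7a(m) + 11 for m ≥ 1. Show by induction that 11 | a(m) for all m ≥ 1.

Base case: a(1) = 22 = 11·2, so 11 | a(1).
Assume 11 | a(k), so a(k) = 11t for some integer t.
Then a(k+1) = 7a(k) + 11 = 7·(11t) + 11 = 11(7t + 1), so 11 | a(k+1).
Hence 11 | a(m) for every m ≥ 1, by induction.

11 | a(m)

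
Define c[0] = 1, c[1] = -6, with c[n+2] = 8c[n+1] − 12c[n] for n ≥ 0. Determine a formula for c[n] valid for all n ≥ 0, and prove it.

Claim: c[n] = 3·2^n − 2·6^n.

Base cases: c[0] = 1 and 3·2^0 − 2·6^0 = 1; c[1] = -6 and 3·2^1 − 2·6^1 = -6.
Assume c[j] = 3·2^j − 2·6^j for all 0 ≤ j ≤ m, where m ≥ 1.
Then c[m+1] = 8c[m] − 12c[m−1] = 8·(3·2^m − 2·6^m) − 12·(3·2^{m−1} − 2·6^{m−1}) = 3·(8·2 − 12)2^{m−1} − 2·(8·6 − 12)6^{m−1} = 12·2^{m−1} − 72·6^{m−1} = 3·2^{m+1} − 2·6^{m+1}.
This completes the inductive step, so c[n] = 3·2^n − 2·6^n for all n ≥ 0.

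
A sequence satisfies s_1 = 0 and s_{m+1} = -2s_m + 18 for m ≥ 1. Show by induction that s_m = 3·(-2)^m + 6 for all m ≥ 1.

Base case: s_1 = 0, and 3·(-2)^1 + 6 = -6 + 6 = 0.
Assume s_r = 3·(-2)^r + 6 for some r ≥ 1.
Then s_{r+1} = -2s_r + 18 = -2·(3·(-2)^r + 6) + 18 = -6·(-2)^r − 12 + 18 = 3·(-2)^{r+1} + 6.
This completes the inductive step, so s_m = 3·(-2)^m + 6 for all m ≥ 1.

s_m = 3·(-2)^m + 6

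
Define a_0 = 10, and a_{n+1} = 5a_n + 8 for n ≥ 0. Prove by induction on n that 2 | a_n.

Base case: a_0 = 10 = 2·5, so 2 | a_0.
Assume 2 | a_r, so a_r = 2t for some integer t.
Then a_{r+1} = 5a_r + 8 = 5·(2t) + 8 = 2(5t + 4), so 2 | a_{r+1}.
Hence 2 | a_n for every n ≥ 0, by induction.

2 | a_n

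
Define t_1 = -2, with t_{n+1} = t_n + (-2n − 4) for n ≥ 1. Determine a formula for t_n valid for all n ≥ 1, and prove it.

Claim: t_n = -n^2 − 3n + 2.

Base case: t_1 = -2, and -1^2 − 3·1 + 2 = -2.
Assume t_k = -k^2 − 3k + 2.
Then t_{k+1} = t_k + (-2k − 4) = (-k^2 − 3k + 2) + (-2k − 4) = -k^2 − 5k − 2,
and -(k+1)^2 − 3·(k+1) + 2 = -k^2 − 5k − 2.
This completes the inductive step, so t_n = -n^2 − 3n + 2 for all n ≥ 1.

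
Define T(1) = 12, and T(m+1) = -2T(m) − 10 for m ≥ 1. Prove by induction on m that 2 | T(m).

Base case: T(1) = 12 = 2·6, so 2 | T(1).
Assume 2 | T(j), so T(j) = 2t for some integer t.
Then T(j+1) = -2T(j) − 10 = -2·(2t) − 10 = 2(-2t − 5), so 2 | T(j+1).
Hence 2 | T(m) for every m ≥ 1, by induction.

2 | T(m)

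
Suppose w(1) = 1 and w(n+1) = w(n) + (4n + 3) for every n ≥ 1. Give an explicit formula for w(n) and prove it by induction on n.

Claim: w(n) = 2n^2 + n − 2.

Base case: w(1) = 1, and 2·1^2 + 1 − 2 = 1.
Assume w(j) = 2j^2 + j − 2.
Then w(j+1) = w(j) + (4j + 3) = (2j^2 + j − 2) + (4j + 3) = 2j^2 + 5j + 1,
and 2·(j+1)^2 + (j+1) − 2 = 2j^2 + 5j + 1.
This completes the inductive step, so w(n) = 2n^2 + n − 2 for all n ≥ 1.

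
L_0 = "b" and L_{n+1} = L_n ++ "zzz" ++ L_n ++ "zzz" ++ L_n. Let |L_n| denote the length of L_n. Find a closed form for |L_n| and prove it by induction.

Claim: |L_n| = 4·3^n − 3.

Base case: |L_0| = 1, and 4·3^0 − 3 = 1.
Assume |L_m| = 4·3^m − 3.
Then |L_{m+1}| = 3|L_m| + 6 = 3(4·3^m − 3) + 6 = 4·3^{m+1} − 9 + 6 = 4·3^{m+1} − 3.
Hence |L_n| = 4·3^n − 3 for every n ≥ 0, by induction.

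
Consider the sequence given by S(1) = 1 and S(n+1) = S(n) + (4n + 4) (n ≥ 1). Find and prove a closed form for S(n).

Claim: S(n) = 2n^2 + 2n − 3.

Base case: S(1) = 1, and 2·1^2 + 2·1 − 3 = 1.
Assume S(r) = 2r^2 + 2r − 3.
Then S(r+1) = S(r) + (4r + 4) = (2r^2 + 2r − 3) + (4r + 4) = 2r^2 + 6r + 1,
and 2·(r+1)^2 + 2·(r+1) − 3 = 2r^2 + 6r + 1.
Hence S(n) = 2n^2 + 2n − 3 for every n ≥ 1, by induction.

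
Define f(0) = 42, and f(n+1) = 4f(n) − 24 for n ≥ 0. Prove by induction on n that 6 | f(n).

Base case: f(0) = 42 = 6·7, so 6 | f(0).
Assume 6 | f(k), so f(k) = 6t for some integer t.
Then f(k+1) = 4f(k) − 24 = 4·(6t) − 24 = 6(4t − 4), so 6 | f(k+1).
This completes the inductive step, so 6 | f(n) for all n ≥ 0.

6 | f(n)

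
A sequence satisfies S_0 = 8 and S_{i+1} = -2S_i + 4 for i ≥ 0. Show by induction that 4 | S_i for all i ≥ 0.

Base case: S_0 = 8 = 4·2, so 4 | S_0.
Assume 4 | S_k, so S_k = 4t for some integer t.
Then S_{k+1} = -2S_k + 4 = -2·(4t) + 4 = 4(-2t + 1), so 4 | S_{k+1}.
Hence 4 | S_i for every i ≥ 0, by induction.

4 | S_i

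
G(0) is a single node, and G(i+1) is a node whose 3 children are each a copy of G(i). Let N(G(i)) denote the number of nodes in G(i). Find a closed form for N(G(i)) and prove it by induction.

Claim: N(G(i)) = (3^{i+1} − 1)/2.

Base case: N(G(0)) = 1, and (3^{0+1} − 1)/2 = 1.
Assume N(G(m)) = (3^{m+1} − 1)/2.
Then N(G(m+1)) = 1 + 3N(G(m)) = 1 + 3·(3^{m+1} − 1)/2 = 1 + (3^{m+2} − 3)/2 = (2 + 3^{m+2} − 3)/2 = (3^{m+2} − 1)/2.
This completes the inductive step, so N(G(i)) = (3^{i+1} − 1)/2 for all i ≥ 0.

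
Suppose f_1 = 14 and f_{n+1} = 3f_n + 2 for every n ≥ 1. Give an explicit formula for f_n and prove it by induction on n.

Claim: f_n = 5·3^n − 1.

Base case: f_1 = 14, and 5·3^1 − 1 = 15 − 1 = 14.
Assume f_r = 5·3^r − 1 for some r ≥ 1.
Then f_{r+1} = 3f_r + 2 = 3·(5·3^r − 1) + 2 = 15·3^r − 3 + 2 = 5·3^{r+1} − 1.
By induction, f_n = 5·3^n − 1 for all n ≥ 1.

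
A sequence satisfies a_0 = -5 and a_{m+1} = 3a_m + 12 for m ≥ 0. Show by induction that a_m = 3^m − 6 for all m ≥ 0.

Base case: a_0 = -5, and 3^0 − 6 = 1 − 6 = -5.
Assume a_j = 3^j − 6 for some j ≥ 0.
Then a_{j+1} = 3a_j + 12 = 3·(3^j − 6) + 12 = 3^{j+1} − 18 + 12 = 3^{j+1} − 6.
This completes the inductive step, so a_m = 3^m − 6 for all m ≥ 0.

a_m = 3^m − 6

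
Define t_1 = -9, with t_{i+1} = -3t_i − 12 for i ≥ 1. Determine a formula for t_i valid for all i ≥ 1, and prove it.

Claim: t_i = 2·(-3)^i − 3.

Base case: t_1 = -9, and 2·(-3)^1 − 3 = -6 − 3 = -9.
Assume t_j = 2·(-3)^j − 3 for some j ≥ 1.
Then t_{j+1} = -3t_j − 12 = -3·(2·(-3)^j − 3) − 12 = -6·(-3)^j + 9 − 12 = 2·(-3)^{j+1} − 3.
Hence t_i = 2·(-3)^i − 3 for every i ≥ 1, by induction.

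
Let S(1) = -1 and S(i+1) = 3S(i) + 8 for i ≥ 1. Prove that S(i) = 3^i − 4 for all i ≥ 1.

Base case: S(1) = -1, and 3^1 − 4 = 3 − 4 = -1.
Assume S(k) = 3^k − 4 for some k ≥ 1.
Then S(k+1) = 3S(k) + 8 = 3·(3^k − 4) + 8 = 3^{k+1} − 12 + 8 = 3^{k+1} − 4.
Hence S(i) = 3^i − 4 for every i ≥ 1, by induction.

S(i) = 3^i − 4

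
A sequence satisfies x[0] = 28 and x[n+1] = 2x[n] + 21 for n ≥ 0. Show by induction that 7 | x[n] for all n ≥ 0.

Base case: x[0] = 28 = 7·4, so 7 | x[0].
Assume 7 | x[k], so x[k] = 7t for some integer t.
Then x[k+1] = 2x[k] + 21 = 2·(7t) + 21 = 7(2t + 3), so 7 | x[k+1].
By induction, 7 | x[n] for all n ≥ 0.

7 | x[n]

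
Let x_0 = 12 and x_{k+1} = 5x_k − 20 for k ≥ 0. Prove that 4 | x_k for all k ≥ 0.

Base case: x_0 = 12 = 4·3, so 4 | x_0.
Assume 4 | x_j, so x_j = 4t for some integer t.
Then x_{j+1} = 5x_j − 20 = 5·(4t) − 20 = 4(5t − 5), so 4 | x_{j+1}.
This completes the inductive step, so 4 | x_k for all k ≥ 0.

4 | x_k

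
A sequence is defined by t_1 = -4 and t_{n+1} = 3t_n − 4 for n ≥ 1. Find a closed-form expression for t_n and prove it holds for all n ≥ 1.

Claim: t_n = -2·3^n + 2.

Base case: t_1 = -4, and -2·3^1 + 2 = -6 + 2 = -4.
Assume t_j = -2·3^j + 2 for some j ≥ 1.
Then t_{j+1} = 3t_j − 4 = 3·(-2·3^j + 2) − 4 = -6·3^j + 6 − 4 = -2·3^{j+1} + 2.
Hence t_n = -2·3^n + 2 for every n ≥ 1, by induction.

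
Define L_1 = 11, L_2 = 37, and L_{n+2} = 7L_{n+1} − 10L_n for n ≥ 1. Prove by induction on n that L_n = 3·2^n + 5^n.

Base cases: L_1 = 11 and 3·2^1 + 5^1 = 11; L_2 = 37 and 3·2^2 + 5^2 = 37.
Assume L_j = 3·2^j + 5^j for all 1 ≤ j ≤ r, where r ≥ 2.
Then L_{r+1} = 7L_r − 10L_{r−1} = 7·(3·2^r + 5^r) − 10·(3·2^{r−1} + 5^{r−1}) = 3·(7·2 − 10)2^{r−1} + (7·5 − 10)5^{r−1} = 12·2^{r−1} + 25·5^{r−1} = 3·2^{r+1} + 5^{r+1}.
By strong induction, L_n = 3·2^n + 5^n for all n ≥ 1.

L_n = 3·2^n + 5^n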